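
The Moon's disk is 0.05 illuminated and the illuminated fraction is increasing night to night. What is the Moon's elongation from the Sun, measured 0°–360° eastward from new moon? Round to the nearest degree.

Invert f = (1 − cos θ)/2 to get cos θ = 1 − 2(0.05) = 0.900, hence θ₀ = arccos 0.900 = 25.8°.
Before full moon the principal value applies: θ = 25.8°.

26°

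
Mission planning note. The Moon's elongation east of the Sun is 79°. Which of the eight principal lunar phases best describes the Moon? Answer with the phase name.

79° lies in the first quarter sector of the 8-phase cycle.

first quarter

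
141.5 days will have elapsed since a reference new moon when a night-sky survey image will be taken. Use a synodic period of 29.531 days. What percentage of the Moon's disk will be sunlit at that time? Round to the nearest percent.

37%

141.5/29.531 = 4.792 lunations, so 4 complete cycles and 23.38 d into the next.
Elongation θ = 360° × 23.38/29.531 ≈ 285.0°.
With cos θ = 0.258, the lit fraction is (1 − 0.258)/2 ≈ 0.371, so 37%.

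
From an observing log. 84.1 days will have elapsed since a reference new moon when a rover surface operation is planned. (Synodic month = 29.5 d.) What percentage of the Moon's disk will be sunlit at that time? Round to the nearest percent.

84.1 d spans 2 complete synodic months (2 × 29.5 = 59.00 d) plus 25.10 d.
The Moon has covered 25.10/29.5 of its cycle, so θ ≈ 360° × 25.10/29.5 = 306.3°.
With cos θ = 0.592, the lit fraction is (1 − 0.592)/2 ≈ 0.204, so 20%.

20%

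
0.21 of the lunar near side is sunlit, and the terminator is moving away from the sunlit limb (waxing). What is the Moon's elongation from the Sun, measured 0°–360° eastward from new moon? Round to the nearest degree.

cos θ = 1 − 2f = 0.580, giving a principal value of 54.5°.
Before full moon the principal value applies: θ = 54.5°.

55°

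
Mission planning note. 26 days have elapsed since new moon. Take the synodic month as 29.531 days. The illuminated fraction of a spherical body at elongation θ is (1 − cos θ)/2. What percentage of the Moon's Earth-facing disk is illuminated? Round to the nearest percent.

13%

Phase angle: θ = 360°·(26 d)/(29.531 d) = 317.0°.
cos 317.0° = 0.731, so f = (1 − 0.731)/2 = 0.135, so 13%.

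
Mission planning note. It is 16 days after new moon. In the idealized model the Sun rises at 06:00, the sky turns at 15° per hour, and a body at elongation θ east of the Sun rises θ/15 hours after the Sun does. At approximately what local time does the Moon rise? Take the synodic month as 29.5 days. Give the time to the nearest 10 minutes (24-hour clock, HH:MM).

19:00

Elongation θ = 360° × 16/29.5 ≈ 195.3°.
Delay after the Sun = 195.3° / (15°/h) ≈ 13.02 h.
06:00 + 13.017 h ≈ 19:01 → 19:00 to the nearest ten minutes.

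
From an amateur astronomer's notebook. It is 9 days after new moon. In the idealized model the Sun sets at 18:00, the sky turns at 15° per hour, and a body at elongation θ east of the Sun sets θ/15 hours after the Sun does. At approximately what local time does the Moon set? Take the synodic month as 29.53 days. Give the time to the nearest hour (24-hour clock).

01:00

The Moon has covered 9/29.53 of its cycle, so θ ≈ 360° × 9/29.53 = 109.7°.
Delay after the Sun = 109.7° / (15°/h) ≈ 7.31 h.
18:00 + 7.31 h ≈ 01:19 → 01:00 to the nearest hour.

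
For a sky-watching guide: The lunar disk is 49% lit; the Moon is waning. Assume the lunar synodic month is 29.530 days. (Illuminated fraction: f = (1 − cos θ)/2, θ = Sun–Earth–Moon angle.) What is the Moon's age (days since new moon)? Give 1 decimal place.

cos θ = 1 − 2f = 0.020, giving a principal value of 88.9°.
A waning Moon lies in 180°–360°, so θ = 360° − 88.9° = 271.1°.
At 360°/29.530 d per day, 271.1° corresponds to 22.24 days.

22.2 days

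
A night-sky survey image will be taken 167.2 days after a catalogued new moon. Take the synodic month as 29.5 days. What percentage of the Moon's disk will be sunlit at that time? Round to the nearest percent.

75%

Reduce mod P: 167.2 − 5×29.5 = 19.70 d into the current lunation.
The Moon has covered 19.70/29.5 of its cycle, so θ ≈ 360° × 19.70/29.5 = 240.4°.
Illuminated fraction = (1 − cos 240.4°)/2 = (1 − (-0.494))/2 ≈ 0.747, so 75%.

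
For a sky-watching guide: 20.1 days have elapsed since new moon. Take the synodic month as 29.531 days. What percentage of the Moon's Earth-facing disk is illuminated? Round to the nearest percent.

Phase angle: θ = 360°·(20.1 d)/(29.531 d) = 245.0°.
Illuminated fraction = (1 − cos 245.0°)/2 = (1 − (-0.422))/2 ≈ 0.711, so 71%.

71%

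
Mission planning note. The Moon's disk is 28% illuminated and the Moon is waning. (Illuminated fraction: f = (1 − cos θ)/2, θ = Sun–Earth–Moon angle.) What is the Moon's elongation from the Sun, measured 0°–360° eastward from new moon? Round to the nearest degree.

296°

cos θ = 1 − 2f = 0.440, giving a principal value of 63.9°.
Since the Moon is past full (waning), take the reflex angle: θ = 360° − 63.9° = 296.1°.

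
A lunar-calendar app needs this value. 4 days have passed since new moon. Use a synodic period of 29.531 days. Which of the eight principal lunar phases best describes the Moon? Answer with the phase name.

waxing crescent

θ ≈ 360° × 4/29.531 = 49°, which falls in the waxing crescent sector.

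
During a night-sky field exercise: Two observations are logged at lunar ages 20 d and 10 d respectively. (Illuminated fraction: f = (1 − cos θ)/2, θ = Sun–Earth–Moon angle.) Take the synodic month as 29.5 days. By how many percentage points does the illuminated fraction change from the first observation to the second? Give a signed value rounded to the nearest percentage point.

+5 pp

First observation: θ = 360°·20/29.5 = 244.1°, so f = 0.719.
Second observation: θ = 122.0°, f = 0.765.
Δf = 0.765 − 0.719 = +0.047, i.e. +5 pp.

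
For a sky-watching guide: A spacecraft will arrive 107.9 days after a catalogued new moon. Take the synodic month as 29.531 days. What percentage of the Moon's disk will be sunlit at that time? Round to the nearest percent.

Reduce mod P: 107.9 − 3×29.531 = 19.31 d into the current lunation.
The Moon has covered 19.31/29.531 of its cycle, so θ ≈ 360° × 19.31/29.531 = 235.4°.
Illuminated fraction = (1 − cos 235.4°)/2 = (1 − (-0.568))/2 ≈ 0.784, so 78%.

78%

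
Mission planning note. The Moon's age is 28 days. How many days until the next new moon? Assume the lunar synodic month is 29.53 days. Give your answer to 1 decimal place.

The next new moon completes the synodic month: 29.53 − 28 = 1.530 days.

1.5 days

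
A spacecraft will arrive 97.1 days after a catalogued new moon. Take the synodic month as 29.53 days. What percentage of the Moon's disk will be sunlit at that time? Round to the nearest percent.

97.1 d spans 3 complete synodic months (3 × 29.53 = 88.59 d) plus 8.51 d.
The Moon has covered 8.51/29.53 of its cycle, so θ ≈ 360° × 8.51/29.53 = 103.7°.
With cos θ = (-0.238), the lit fraction is (1 − (-0.238))/2 ≈ 0.619, so 62%.

62%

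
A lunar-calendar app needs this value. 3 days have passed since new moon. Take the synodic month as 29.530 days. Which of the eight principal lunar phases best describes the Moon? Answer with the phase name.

waxing crescent

At 3/29.530 of the cycle, θ ≈ 37° — the waxing crescent range.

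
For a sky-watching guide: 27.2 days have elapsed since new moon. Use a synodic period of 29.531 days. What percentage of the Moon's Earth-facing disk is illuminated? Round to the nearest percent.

Phase angle: θ = 360°·(27.2 d)/(29.531 d) = 331.6°.
Illuminated fraction = (1 − cos 331.6°)/2 = (1 − 0.880)/2 ≈ 0.060, so 6%.

6%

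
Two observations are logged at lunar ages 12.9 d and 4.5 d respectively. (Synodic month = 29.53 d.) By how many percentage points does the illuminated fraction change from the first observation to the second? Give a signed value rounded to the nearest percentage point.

-75 pp

First observation: θ = 360°·12.9/29.53 = 157.3°, so f = 0.961.
Second observation: θ = 54.9°, f = 0.212.
Δf = 0.212 − 0.961 = -0.749, i.e. -75 pp.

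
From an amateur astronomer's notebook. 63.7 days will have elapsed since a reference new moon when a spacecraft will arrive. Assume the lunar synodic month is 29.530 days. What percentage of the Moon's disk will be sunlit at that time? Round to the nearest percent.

Reduce mod P: 63.7 − 2×29.530 = 4.64 d into the current lunation.
The Moon has covered 4.64/29.530 of its cycle, so θ ≈ 360° × 4.64/29.530 = 56.6°.
cos 56.6° = 0.551, so f = (1 − 0.551)/2 = 0.225, so 22%.

22%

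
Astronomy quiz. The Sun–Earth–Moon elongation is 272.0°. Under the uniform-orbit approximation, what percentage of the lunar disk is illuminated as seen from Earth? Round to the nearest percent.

48%

f = (1 − cos 272.0°)/2 = (1 − 0.035)/2 ≈ 0.483, i.e. 48%.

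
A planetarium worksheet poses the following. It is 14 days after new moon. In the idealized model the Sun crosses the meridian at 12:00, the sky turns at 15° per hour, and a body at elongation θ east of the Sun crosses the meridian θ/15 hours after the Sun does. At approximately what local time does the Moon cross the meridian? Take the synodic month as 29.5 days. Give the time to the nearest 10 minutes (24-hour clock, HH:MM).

Phase angle: θ = 360°·(14 d)/(29.5 d) = 170.8°.
At 15° of sky rotation per hour, 170.8° corresponds to a 11.39 h lag.
12:00 + 11.390 h ≈ 23:23 → 23:20 to the nearest ten minutes.

23:20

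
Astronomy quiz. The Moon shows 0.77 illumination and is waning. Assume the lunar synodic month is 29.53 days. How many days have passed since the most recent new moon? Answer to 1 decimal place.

cos θ = 1 − 2f = -0.540, giving a principal value of 122.7°.
Since the Moon is past full (waning), take the reflex angle: θ = 360° − 122.7° = 237.3°.
Age = 29.53 × 237.3°/360° ≈ 19.47 days.

19.5 days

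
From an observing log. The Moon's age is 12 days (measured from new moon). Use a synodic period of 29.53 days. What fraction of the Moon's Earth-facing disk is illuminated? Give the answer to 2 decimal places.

0.92

The Moon has covered 12/29.53 of its cycle, so θ ≈ 360° × 12/29.53 = 146.3°.
Illuminated fraction = (1 − cos 146.3°)/2 = (1 − (-0.832))/2 ≈ 0.916.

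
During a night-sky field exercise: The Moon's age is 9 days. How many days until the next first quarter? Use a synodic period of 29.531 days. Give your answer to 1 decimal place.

27.9 days

First quarter is 0.25 of the way through the cycle: age 0.25 × 29.531 = 7.383 d.
This lunation's first quarter (7.383 d) has passed, so add one period: 36.914 − 9 = 27.914 days.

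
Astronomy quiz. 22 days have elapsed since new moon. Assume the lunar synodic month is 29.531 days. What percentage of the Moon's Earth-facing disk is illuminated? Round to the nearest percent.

52%

The Moon has covered 22/29.531 of its cycle, so θ ≈ 360° × 22/29.531 = 268.2°.
With cos θ = (-0.032), the lit fraction is (1 − (-0.032))/2 ≈ 0.516, so 52%.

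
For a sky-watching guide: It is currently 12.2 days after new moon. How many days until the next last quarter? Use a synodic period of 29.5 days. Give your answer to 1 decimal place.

Last quarter is 0.75 of the way through the cycle: age 0.75 × 29.5 = 22.125 d.
That is 22.125 − 12.2 = 9.925 days ahead.

9.9 days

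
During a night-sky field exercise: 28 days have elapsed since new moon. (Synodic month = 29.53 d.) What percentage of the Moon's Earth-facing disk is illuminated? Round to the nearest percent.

Phase angle: θ = 360°·(28 d)/(29.53 d) = 341.3°.
With cos θ = 0.947, the lit fraction is (1 − 0.947)/2 ≈ 0.026, so 3%.

3%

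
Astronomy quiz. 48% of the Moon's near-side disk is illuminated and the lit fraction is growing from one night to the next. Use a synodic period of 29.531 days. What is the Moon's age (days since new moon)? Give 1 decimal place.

7.2 days

cos θ = 1 − 2f = 0.040, giving a principal value of 87.7°.
Waxing ⇒ before full, so θ = 87.7°.
That fraction of the synodic month is 87.7/360 × 29.531 d ≈ 7.19 d.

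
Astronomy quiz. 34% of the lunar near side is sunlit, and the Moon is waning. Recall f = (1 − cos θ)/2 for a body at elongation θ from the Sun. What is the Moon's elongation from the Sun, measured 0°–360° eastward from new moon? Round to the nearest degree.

289°

Invert f = (1 − cos θ)/2 to get cos θ = 1 − 2(0.34) = 0.320, hence θ₀ = arccos 0.320 = 71.3°.
Waning ⇒ past full, so θ = 360° − 71.3° = 288.7°.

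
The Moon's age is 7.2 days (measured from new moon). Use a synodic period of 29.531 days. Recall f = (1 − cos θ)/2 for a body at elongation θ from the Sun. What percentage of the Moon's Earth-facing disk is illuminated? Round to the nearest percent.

48%

Phase angle: θ = 360°·(7.2 d)/(29.531 d) = 87.8°.
cos 87.8° = 0.039, so f = (1 − 0.039)/2 = 0.481, so 48%.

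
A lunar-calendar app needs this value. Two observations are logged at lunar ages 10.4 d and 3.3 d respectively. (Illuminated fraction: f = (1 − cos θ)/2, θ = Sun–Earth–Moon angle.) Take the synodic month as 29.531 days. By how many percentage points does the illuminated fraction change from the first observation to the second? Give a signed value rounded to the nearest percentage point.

-68 percentage points

θ₁ = 360° × 10.4/29.531 = 126.8°, f₁ = (1 − cos θ₁)/2 = 0.799.
θ₂ = 360° × 3.3/29.531 = 40.2°, f₂ = (1 − cos θ₂)/2 = 0.118.
Change = f₂ − f₁ = -0.681 → -68 percentage points.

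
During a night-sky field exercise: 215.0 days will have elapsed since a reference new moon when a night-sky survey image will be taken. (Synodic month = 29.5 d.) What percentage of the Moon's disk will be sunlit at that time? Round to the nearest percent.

215.0 d spans 7 complete synodic months (7 × 29.5 = 206.50 d) plus 8.50 d.
Phase angle: θ = 360°·(8.50 d)/(29.5 d) = 103.7°.
Illuminated fraction = (1 − cos 103.7°)/2 = (1 − (-0.237))/2 ≈ 0.619, so 62%.

62%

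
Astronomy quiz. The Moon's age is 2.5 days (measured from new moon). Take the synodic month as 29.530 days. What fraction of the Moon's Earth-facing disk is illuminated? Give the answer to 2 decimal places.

0.07

Elongation θ = 360° × 2.5/29.530 ≈ 30.5°.
With cos θ = 0.862, the lit fraction is (1 − 0.862)/2 ≈ 0.069.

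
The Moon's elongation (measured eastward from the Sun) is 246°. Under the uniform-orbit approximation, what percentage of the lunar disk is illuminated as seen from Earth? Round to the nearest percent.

70%

Half-versine of 246°: (1 − (-0.407))/2 = 0.703, i.e. 70%.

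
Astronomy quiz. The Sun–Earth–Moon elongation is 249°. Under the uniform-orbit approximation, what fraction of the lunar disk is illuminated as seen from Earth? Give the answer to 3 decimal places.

0.679

cos 249° = (-0.358), so f = (1 − (-0.358))/2 = 0.679.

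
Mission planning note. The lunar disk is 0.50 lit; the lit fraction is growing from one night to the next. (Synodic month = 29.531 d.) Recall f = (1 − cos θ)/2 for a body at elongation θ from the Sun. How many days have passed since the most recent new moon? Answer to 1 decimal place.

7.4 days

From f = (1 − cos θ)/2: cos θ = 1 − 2×0.50 = 0.000; arccos → 90.0°.
The Moon is waxing (0°–180°), so θ = 90.0° directly.
That fraction of the synodic month is 90.0/360 × 29.531 d ≈ 7.38 d.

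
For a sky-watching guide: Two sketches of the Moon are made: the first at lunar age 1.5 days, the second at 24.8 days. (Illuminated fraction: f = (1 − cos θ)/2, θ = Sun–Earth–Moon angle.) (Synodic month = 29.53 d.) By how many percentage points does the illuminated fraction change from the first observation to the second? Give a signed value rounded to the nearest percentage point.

+21 pp

First observation: θ = 360°·1.5/29.53 = 18.3°, so f = 0.025.
Second observation: θ = 302.3°, f = 0.233.
Δf = 0.233 − 0.025 = +0.207, i.e. +21 pp.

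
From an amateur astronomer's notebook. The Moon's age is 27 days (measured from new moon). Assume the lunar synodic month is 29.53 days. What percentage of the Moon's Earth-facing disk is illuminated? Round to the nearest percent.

The Moon has covered 27/29.53 of its cycle, so θ ≈ 360° × 27/29.53 = 329.2°.
Illuminated fraction = (1 − cos 329.2°)/2 = (1 − 0.859)/2 ≈ 0.071, so 7%.

7%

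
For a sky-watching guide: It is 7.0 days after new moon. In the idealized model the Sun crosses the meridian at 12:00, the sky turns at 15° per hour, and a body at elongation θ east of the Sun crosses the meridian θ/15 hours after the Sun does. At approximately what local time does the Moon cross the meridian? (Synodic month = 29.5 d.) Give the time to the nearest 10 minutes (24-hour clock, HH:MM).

Phase angle: θ = 360°·(7.0 d)/(29.5 d) = 85.4°.
The Moon trails the Sun by θ/15 = 85.4/15 ≈ 5.69 hours.
12:00 + 5.695 h ≈ 17:42 → 17:40 to the nearest ten minutes.

17:40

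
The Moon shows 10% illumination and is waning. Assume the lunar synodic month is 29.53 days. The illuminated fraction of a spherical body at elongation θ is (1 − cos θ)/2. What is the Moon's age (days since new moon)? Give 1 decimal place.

cos θ = 1 − 2f = 0.800, giving a principal value of 36.9°.
Since the Moon is past full (waning), take the reflex angle: θ = 360° − 36.9° = 323.1°.
That fraction of the synodic month is 323.1/360 × 29.53 d ≈ 26.51 d.

26.5 days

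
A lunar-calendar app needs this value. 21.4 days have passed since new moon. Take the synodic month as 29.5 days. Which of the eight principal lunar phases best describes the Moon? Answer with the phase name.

At 21.4/29.5 of the cycle, θ ≈ 261° — the last quarter range.

last quarter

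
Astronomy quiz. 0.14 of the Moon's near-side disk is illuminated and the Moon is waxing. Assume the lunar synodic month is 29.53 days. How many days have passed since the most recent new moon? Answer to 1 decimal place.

cos θ = 1 − 2f = 0.720, giving a principal value of 43.9°.
Waxing ⇒ before full, so θ = 43.9°.
At 360°/29.53 d per day, 43.9° corresponds to 3.60 days.

3.6 days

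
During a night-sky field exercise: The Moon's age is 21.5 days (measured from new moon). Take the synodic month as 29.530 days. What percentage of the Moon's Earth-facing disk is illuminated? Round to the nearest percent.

Phase angle: θ = 360°·(21.5 d)/(29.530 d) = 262.1°.
cos 262.1° = (-0.137), so f = (1 − (-0.137))/2 = 0.569, so 57%.

57%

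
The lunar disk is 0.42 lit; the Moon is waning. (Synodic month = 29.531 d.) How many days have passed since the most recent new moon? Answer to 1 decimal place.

22.9 days

cos θ = 1 − 2f = 0.160, giving a principal value of 80.8°.
Waning ⇒ past full, so θ = 360° − 80.8° = 279.2°.
At 360°/29.531 d per day, 279.2° corresponds to 22.90 days.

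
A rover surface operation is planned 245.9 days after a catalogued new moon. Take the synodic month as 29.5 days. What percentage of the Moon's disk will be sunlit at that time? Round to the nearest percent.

76%

245.9 d spans 8 complete synodic months (8 × 29.5 = 236.00 d) plus 9.90 d.
Phase angle: θ = 360°·(9.90 d)/(29.5 d) = 120.8°.
cos 120.8° = (-0.512), so f = (1 − (-0.512))/2 = 0.756, so 76%.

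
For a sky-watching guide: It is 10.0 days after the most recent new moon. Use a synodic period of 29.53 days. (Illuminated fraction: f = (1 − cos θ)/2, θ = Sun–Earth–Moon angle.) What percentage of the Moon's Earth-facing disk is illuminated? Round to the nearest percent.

76%

Elongation θ = 360° × 10.0/29.53 ≈ 121.9°.
cos 121.9° = (-0.529), so f = (1 − (-0.529))/2 = 0.764, so 76%.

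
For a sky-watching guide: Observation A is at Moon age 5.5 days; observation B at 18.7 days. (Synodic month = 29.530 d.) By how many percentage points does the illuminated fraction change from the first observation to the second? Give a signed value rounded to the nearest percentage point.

First observation: θ = 360°·5.5/29.530 = 67.1°, so f = 0.305.
Second observation: θ = 228.0°, f = 0.835.
Δf = 0.835 − 0.305 = +0.530, i.e. +53 pp.

+53 pp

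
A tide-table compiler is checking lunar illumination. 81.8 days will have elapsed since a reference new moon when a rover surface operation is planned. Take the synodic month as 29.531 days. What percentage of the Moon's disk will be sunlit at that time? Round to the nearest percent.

44%

81.8 d spans 2 complete synodic months (2 × 29.531 = 59.06 d) plus 22.74 d.
The Moon has covered 22.74/29.531 of its cycle, so θ ≈ 360° × 22.74/29.531 = 277.2°.
cos 277.2° = 0.125, so f = (1 − 0.125)/2 = 0.437, so 44%.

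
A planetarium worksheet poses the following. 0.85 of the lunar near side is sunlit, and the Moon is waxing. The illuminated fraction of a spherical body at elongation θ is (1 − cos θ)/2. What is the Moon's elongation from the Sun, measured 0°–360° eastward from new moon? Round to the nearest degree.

134°

Invert f = (1 − cos θ)/2 to get cos θ = 1 − 2(0.85) = -0.700, hence θ₀ = arccos -0.700 = 134.4°.
The Moon is waxing (0°–180°), so θ = 134.4° directly.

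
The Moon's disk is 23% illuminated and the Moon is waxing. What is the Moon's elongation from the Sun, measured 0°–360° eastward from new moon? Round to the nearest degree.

Invert f = (1 − cos θ)/2 to get cos θ = 1 − 2(0.23) = 0.540, hence θ₀ = arccos 0.540 = 57.3°.
Waxing ⇒ before full, so θ = 57.3°.

57°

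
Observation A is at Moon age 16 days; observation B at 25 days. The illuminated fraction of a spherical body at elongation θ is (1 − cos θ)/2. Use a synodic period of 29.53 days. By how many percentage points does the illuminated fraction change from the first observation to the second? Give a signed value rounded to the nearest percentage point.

First observation: θ = 360°·16/29.53 = 195.1°, so f = 0.983.
Second observation: θ = 304.8°, f = 0.215.
Δf = 0.215 − 0.983 = -0.768, i.e. -77 pp.

-77 pp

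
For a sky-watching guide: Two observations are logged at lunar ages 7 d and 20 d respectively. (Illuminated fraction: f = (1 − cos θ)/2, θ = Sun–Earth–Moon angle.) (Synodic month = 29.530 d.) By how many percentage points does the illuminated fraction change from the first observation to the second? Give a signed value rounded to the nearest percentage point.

θ₁ = 360° × 7/29.530 = 85.3°, f₁ = (1 − cos θ₁)/2 = 0.459.
θ₂ = 360° × 20/29.530 = 243.8°, f₂ = (1 − cos θ₂)/2 = 0.721.
Change = f₂ − f₁ = +0.261 → +26 percentage points.

+26 pp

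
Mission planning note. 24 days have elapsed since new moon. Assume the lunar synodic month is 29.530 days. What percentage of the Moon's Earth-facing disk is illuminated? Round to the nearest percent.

The Moon has covered 24/29.530 of its cycle, so θ ≈ 360° × 24/29.530 = 292.6°.
cos 292.6° = 0.384, so f = (1 − 0.384)/2 = 0.308, so 31%.

31%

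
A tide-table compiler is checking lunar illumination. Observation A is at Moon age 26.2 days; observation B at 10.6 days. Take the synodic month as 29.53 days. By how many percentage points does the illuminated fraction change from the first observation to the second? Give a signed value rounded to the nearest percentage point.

First observation: θ = 360°·26.2/29.53 = 319.4°, so f = 0.120.
Second observation: θ = 129.2°, f = 0.816.
Δf = 0.816 − 0.120 = +0.696, i.e. +70 pp.

+70 percentage points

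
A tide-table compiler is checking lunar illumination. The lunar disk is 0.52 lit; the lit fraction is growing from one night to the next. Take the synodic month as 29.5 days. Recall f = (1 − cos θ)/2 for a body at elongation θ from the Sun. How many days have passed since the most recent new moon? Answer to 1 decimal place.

cos θ = 1 − 2f = -0.040, giving a principal value of 92.3°.
Waxing ⇒ before full, so θ = 92.3°.
Age = 29.5 × 92.3°/360° ≈ 7.56 days.

7.6 days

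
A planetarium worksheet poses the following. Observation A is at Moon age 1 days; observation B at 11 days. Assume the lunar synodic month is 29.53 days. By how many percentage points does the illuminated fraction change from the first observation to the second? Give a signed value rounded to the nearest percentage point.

+84 percentage points

First observation: θ = 360°·1/29.53 = 12.2°, so f = 0.011.
Second observation: θ = 134.1°, f = 0.848.
Δf = 0.848 − 0.011 = +0.837, i.e. +84 pp.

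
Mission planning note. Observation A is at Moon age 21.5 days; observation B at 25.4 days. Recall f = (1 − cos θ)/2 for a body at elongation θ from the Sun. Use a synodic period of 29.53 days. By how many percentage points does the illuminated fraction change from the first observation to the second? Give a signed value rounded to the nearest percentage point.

θ₁ = 360° × 21.5/29.53 = 262.1°, f₁ = (1 − cos θ₁)/2 = 0.569.
θ₂ = 360° × 25.4/29.53 = 309.7°, f₂ = (1 − cos θ₂)/2 = 0.181.
Change = f₂ − f₁ = -0.388 → -39 percentage points.

-39 percentage points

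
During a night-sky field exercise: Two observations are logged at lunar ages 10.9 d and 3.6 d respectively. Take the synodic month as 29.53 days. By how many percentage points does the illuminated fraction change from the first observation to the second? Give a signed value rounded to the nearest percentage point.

-70 percentage points

First observation: θ = 360°·10.9/29.53 = 132.9°, so f = 0.840.
Second observation: θ = 43.9°, f = 0.140.
Δf = 0.140 − 0.840 = -0.701, i.e. -70 pp.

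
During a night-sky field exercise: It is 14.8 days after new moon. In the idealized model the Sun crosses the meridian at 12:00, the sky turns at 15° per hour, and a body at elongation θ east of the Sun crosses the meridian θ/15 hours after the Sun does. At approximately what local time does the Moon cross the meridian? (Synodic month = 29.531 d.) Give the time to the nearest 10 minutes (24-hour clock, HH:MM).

00:00

Elongation θ = 360° × 14.8/29.531 ≈ 180.4°.
At 15° of sky rotation per hour, 180.4° corresponds to a 12.03 h lag.
12:00 + 12.028 h ≈ 00:02 → 00:00 to the nearest ten minutes.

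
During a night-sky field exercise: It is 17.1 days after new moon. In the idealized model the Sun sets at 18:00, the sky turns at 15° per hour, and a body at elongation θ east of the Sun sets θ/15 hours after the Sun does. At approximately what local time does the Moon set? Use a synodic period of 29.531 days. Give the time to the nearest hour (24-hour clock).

08:00

Elongation θ = 360° × 17.1/29.531 ≈ 208.5°.
The Moon trails the Sun by θ/15 = 208.5/15 ≈ 13.90 hours.
18:00 + 13.90 h ≈ 07:54 → 08:00 to the nearest hour.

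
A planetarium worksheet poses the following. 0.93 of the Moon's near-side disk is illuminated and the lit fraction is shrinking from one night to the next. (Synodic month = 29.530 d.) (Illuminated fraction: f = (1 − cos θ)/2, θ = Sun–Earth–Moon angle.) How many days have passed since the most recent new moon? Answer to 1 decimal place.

17.3 days

From f = (1 − cos θ)/2: cos θ = 1 − 2×0.93 = -0.860; arccos → 149.3°.
Waning ⇒ past full, so θ = 360° − 149.3° = 210.7°.
Age = 29.530 × 210.7°/360° ≈ 17.28 days.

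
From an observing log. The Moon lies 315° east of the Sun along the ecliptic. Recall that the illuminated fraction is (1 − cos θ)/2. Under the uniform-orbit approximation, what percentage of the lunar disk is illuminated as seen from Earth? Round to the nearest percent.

15%

f = (1 − cos 315°)/2 = (1 − 0.707)/2 ≈ 0.146, i.e. 15%.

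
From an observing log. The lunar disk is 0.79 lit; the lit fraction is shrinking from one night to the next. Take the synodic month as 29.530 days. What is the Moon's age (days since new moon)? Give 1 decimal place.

Invert f = (1 − cos θ)/2 to get cos θ = 1 − 2(0.79) = -0.580, hence θ₀ = arccos -0.580 = 125.5°.
A waning Moon lies in 180°–360°, so θ = 360° − 125.5° = 234.5°.
That fraction of the synodic month is 234.5/360 × 29.530 d ≈ 19.24 d.

19.2 days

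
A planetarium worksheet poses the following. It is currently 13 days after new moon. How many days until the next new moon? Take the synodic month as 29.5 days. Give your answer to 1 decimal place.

The next new moon completes the synodic month: 29.5 − 13 = 16.500 days.

16.5 days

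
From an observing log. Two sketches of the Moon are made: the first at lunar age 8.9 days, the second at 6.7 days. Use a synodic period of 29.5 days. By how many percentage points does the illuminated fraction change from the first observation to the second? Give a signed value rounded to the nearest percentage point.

-23 pp

First observation: θ = 360°·8.9/29.5 = 108.6°, so f = 0.660.
Second observation: θ = 81.8°, f = 0.428.
Δf = 0.428 − 0.660 = -0.231, i.e. -23 pp.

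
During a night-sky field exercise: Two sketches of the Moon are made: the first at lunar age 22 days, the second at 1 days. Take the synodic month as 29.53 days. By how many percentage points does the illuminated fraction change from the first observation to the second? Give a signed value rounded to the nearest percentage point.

First observation: θ = 360°·22/29.53 = 268.2°, so f = 0.516.
Second observation: θ = 12.2°, f = 0.011.
Δf = 0.011 − 0.516 = -0.504, i.e. -50 pp.

-50 pp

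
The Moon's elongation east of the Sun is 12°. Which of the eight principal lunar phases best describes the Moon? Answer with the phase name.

new moon

The new moon sector spans roughly -22°–22°; 12° falls inside it.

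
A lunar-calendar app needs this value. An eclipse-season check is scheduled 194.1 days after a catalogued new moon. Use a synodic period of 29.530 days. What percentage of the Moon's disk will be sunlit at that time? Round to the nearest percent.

95%

Reduce mod P: 194.1 − 6×29.530 = 16.92 d into the current lunation.
Phase angle: θ = 360°·(16.92 d)/(29.530 d) = 206.3°.
Illuminated fraction = (1 − cos 206.3°)/2 = (1 − (-0.897))/2 ≈ 0.948, so 95%.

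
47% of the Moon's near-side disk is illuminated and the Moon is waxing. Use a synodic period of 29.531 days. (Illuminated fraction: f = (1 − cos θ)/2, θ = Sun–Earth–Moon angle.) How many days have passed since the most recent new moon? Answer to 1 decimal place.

7.1 days

From f = (1 − cos θ)/2: cos θ = 1 − 2×0.47 = 0.060; arccos → 86.6°.
The Moon is waxing (0°–180°), so θ = 86.6° directly.
Age = 29.531 × 86.6°/360° ≈ 7.10 days.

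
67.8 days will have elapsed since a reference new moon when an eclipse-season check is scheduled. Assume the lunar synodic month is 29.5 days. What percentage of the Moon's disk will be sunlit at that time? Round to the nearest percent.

67.8/29.5 = 2.298 lunations, so 2 complete cycles and 8.80 d into the next.
The Moon has covered 8.80/29.5 of its cycle, so θ ≈ 360° × 8.80/29.5 = 107.4°.
Illuminated fraction = (1 − cos 107.4°)/2 = (1 − (-0.299))/2 ≈ 0.649, so 65%.

65%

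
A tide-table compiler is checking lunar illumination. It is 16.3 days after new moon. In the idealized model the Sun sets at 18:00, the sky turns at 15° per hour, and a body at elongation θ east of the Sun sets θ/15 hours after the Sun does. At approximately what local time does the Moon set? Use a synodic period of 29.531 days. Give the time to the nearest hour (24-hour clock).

Phase angle: θ = 360°·(16.3 d)/(29.531 d) = 198.7°.
The Moon trails the Sun by θ/15 = 198.7/15 ≈ 13.25 hours.
18:00 + 13.25 h ≈ 07:15 → 07:00 to the nearest hour.

07:00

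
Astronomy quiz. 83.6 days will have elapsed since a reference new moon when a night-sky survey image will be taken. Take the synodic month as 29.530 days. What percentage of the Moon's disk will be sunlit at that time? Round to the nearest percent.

83.6 d spans 2 complete synodic months (2 × 29.530 = 59.06 d) plus 24.54 d.
Elongation θ = 360° × 24.54/29.530 ≈ 299.2°.
With cos θ = 0.487, the lit fraction is (1 − 0.487)/2 ≈ 0.256, so 26%.

26%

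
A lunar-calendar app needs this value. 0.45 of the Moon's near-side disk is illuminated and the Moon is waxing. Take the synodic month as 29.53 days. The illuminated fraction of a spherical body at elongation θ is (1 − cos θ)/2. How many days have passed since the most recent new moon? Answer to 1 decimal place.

cos θ = 1 − 2f = 0.100, giving a principal value of 84.3°.
Before full moon the principal value applies: θ = 84.3°.
At 360°/29.53 d per day, 84.3° corresponds to 6.91 days.

6.9 days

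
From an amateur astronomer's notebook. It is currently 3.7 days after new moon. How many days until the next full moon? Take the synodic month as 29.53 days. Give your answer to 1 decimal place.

Full moon occurs at elongation 180°, i.e. at age 29.53 × 180/360 = 14.765 d.
That is 14.765 − 3.7 = 11.065 days ahead.

11.1 days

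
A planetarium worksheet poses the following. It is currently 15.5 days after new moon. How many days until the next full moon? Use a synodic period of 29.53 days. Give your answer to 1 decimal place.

Full moon is 0.5 of the way through the cycle: age 0.5 × 29.53 = 14.765 d.
Already past this cycle's full moon; the next is at 14.765 + 29.53 = 44.295 d, so 44.295 − 15.5 = 28.795 days.

28.8 days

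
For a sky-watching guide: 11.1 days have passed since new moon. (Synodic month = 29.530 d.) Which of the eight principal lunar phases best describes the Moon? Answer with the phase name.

waxing gibbous

θ ≈ 360° × 11.1/29.530 = 135°, which falls in the waxing gibbous sector.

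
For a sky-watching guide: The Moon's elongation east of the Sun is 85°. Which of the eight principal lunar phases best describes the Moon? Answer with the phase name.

first quarter

85° lies in the first quarter sector of the 8-phase cycle.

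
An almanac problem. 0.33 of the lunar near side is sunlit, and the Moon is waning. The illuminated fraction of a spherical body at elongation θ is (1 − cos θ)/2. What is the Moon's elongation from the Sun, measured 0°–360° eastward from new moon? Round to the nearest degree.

290°

cos θ = 1 − 2f = 0.340, giving a principal value of 70.1°.
Since the Moon is past full (waning), take the reflex angle: θ = 360° − 70.1° = 289.9°.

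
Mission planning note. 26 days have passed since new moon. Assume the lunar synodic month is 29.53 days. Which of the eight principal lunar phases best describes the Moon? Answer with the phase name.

waning crescent

At 26/29.53 of the cycle, θ ≈ 317° — the waning crescent range.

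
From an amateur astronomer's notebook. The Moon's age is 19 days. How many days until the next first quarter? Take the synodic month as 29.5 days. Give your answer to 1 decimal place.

17.9 days

First quarter is 0.25 of the way through the cycle: age 0.25 × 29.5 = 7.375 d.
Already past this cycle's first quarter; the next is at 7.375 + 29.5 = 36.875 d, so 36.875 − 19 = 17.875 days.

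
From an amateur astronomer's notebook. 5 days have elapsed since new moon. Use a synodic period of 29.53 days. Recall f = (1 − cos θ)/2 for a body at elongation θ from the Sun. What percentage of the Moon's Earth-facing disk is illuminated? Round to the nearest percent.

26%

Elongation θ = 360° × 5/29.53 ≈ 61.0°.
cos 61.0° = 0.485, so f = (1 − 0.485)/2 = 0.257, so 26%.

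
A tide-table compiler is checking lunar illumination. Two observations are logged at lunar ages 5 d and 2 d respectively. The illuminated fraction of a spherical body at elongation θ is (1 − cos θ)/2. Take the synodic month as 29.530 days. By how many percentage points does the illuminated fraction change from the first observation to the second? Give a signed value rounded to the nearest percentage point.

θ₁ = 360° × 5/29.530 = 61.0°, f₁ = (1 − cos θ₁)/2 = 0.257.
θ₂ = 360° × 2/29.530 = 24.4°, f₂ = (1 − cos θ₂)/2 = 0.045.
Change = f₂ − f₁ = -0.213 → -21 percentage points.

-21 pp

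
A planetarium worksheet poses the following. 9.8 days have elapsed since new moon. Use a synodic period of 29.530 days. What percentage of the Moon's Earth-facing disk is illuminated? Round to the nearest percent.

The Moon has covered 9.8/29.530 of its cycle, so θ ≈ 360° × 9.8/29.530 = 119.5°.
With cos θ = (-0.492), the lit fraction is (1 − (-0.492))/2 ≈ 0.746, so 75%.

75%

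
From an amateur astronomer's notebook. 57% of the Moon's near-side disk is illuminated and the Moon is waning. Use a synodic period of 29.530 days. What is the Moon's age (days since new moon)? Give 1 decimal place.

From f = (1 − cos θ)/2: cos θ = 1 − 2×0.57 = -0.140; arccos → 98.0°.
Since the Moon is past full (waning), take the reflex angle: θ = 360° − 98.0° = 262.0°.
That fraction of the synodic month is 262.0/360 × 29.530 d ≈ 21.49 d.

21.5 days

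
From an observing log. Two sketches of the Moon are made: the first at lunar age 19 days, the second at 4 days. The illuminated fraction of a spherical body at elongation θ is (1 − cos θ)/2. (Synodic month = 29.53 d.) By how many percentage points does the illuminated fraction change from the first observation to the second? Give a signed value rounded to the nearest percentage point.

-64 pp

First observation: θ = 360°·19/29.53 = 231.6°, so f = 0.810.
Second observation: θ = 48.8°, f = 0.170.
Δf = 0.170 − 0.810 = -0.640, i.e. -64 pp.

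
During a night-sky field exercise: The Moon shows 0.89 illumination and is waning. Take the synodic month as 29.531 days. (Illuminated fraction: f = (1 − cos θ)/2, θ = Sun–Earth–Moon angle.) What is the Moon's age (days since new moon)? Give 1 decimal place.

17.9 days

From f = (1 − cos θ)/2: cos θ = 1 − 2×0.89 = -0.780; arccos → 141.3°.
A waning Moon lies in 180°–360°, so θ = 360° − 141.3° = 218.7°.
That fraction of the synodic month is 218.7/360 × 29.531 d ≈ 17.94 d.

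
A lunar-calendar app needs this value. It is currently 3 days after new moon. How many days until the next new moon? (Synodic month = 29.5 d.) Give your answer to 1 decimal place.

One full lunation from the last new moon is 29.5 d; remaining = 29.5 − 3 = 26.500 d.

26.5 days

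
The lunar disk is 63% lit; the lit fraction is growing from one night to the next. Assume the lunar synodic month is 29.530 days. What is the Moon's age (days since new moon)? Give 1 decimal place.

8.6 days

Invert f = (1 − cos θ)/2 to get cos θ = 1 − 2(0.63) = -0.260, hence θ₀ = arccos -0.260 = 105.1°.
Before full moon the principal value applies: θ = 105.1°.
That fraction of the synodic month is 105.1/360 × 29.530 d ≈ 8.62 d.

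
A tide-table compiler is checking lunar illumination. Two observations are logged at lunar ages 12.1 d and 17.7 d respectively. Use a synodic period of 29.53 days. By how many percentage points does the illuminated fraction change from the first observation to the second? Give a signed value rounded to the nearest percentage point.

First observation: θ = 360°·12.1/29.53 = 147.5°, so f = 0.922.
Second observation: θ = 215.8°, f = 0.906.
Δf = 0.906 − 0.922 = -0.016, i.e. -2 pp.

-2 pp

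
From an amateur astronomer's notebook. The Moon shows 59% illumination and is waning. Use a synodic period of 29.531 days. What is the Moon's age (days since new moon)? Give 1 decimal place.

21.3 days

Invert f = (1 − cos θ)/2 to get cos θ = 1 − 2(0.59) = -0.180, hence θ₀ = arccos -0.180 = 100.4°.
Waning ⇒ past full, so θ = 360° − 100.4° = 259.6°.
Age = 29.531 × 259.6°/360° ≈ 21.30 days.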